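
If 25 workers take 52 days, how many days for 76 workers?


Inverse proportion: x × y = constant
k = 25 × 52 = 1300
y₂ = k / 76 = 1300 / 76
= 17.11

17.11


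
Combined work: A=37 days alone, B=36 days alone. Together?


Rate of A = 1/37 per day
Rate of B = 1/36 per day
Combined rate = 1/37 + 1/36 = 73/1332 ≈ 0.0548 per day
Days = 1 / combined rate = 1332/73
≈ 18.25 days

18.25 days


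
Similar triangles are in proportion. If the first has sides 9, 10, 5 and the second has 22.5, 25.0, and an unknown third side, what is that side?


Scale factor = 22.5/9 = 2.5
Missing side = 5 × 2.5
= 12.5

12.5


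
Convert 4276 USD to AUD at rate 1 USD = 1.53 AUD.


Amount × rate = 4276 × 1.53
= 6542.28 AUD

6542.28 AUD


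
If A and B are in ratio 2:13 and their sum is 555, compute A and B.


Let A = 2k, B = 13k.
2k + 13k = 555
15k = 555 → k = 555/15 = 37
A = 2×37 = 74, B = 13×37 = 481
= A = 74, B = 481

A = 74, B = 481


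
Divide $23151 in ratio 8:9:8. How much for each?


Total parts = 8 + 9 + 8 = 25
Part 1: 23151 × 8/25 = 7408.32
Part 2: 23151 × 9/25 = 8334.36
Part 3: 23151 × 8/25 = 7408.32
= Part 1: $7408.32, Part 2: $8334.36, Part 3: $7408.32

Part 1: $7408.32, Part 2: $8334.36, Part 3: $7408.32


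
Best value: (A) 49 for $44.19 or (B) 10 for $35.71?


Deal A: $44.19/49 = $0.9018/unit
Deal B: $35.71/10 = $3.5710/unit
A is cheaper per unit
= Deal A

Deal A


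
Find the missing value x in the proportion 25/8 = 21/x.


Cross multiply: 25 × x = 8 × 21
25x = 168
x = 168 / 25
= 6.72

6.72


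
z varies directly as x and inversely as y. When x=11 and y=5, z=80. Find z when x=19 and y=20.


z = k·x/y
Solve for k using the known point: k = z·y/x = 80×5/11 = 400/11 ≈ 36.3636
Now evaluate at x=19, y=20:
z = k × 19 / 20 = (400 × 19) / (11 × 20) = 7600/220
≈ 34.5455

34.5455


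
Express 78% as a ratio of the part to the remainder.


78% means 78 parts out of 100; remainder = 22
Part : remainder = 78:22
GCD = 2
= 39:11

39:11


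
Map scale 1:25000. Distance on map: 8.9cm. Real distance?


Real distance = map distance × scale
= 8.9cm × 25000
= 222500 cm = 2225.0 m
= 2.225 km

2.225 km


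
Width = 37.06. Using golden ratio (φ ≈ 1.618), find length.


φ = (1 + √5) / 2 ≈ 1.618
Length = width × φ = 37.06 × 1.618 = 59.96308
≈ 59.96

59.96


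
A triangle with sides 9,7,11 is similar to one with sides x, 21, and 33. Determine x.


Scale factor = 21/7 = 3
Missing side = 9 × 3
= 27.0

27.0


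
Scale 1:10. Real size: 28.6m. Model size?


Model size = real / scale
= 28.6 / 10
= 2.8600 m

2.8600 m


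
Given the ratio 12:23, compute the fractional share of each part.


Total parts = 12 + 23 = 35
First part: 12/35 = 12/35
Second part: 23/35 = 23/35
= 12/35 and 23/35

12/35 and 23/35


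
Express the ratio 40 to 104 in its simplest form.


GCD(40, 104) = 8
40/8 : 104/8
= 5:13

5:13


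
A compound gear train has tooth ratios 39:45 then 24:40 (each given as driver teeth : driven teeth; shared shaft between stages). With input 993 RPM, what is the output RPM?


Stage 1: RPM_B = RPM_A × t_A/t_B = 993 × 39/45 = 38727/45 = 860.60
B and C share a shaft → RPM_C = RPM_B
Stage 2: RPM_D = RPM_C × t_C/t_D = RPM_A × (t_A×t_C)/(t_B×t_D)
Overall ratio = (39×24)/(45×40) = 936/1800
RPM_D = 993 × 936/1800 = 929448/1800
= 516.36 RPM

516.36 RPM


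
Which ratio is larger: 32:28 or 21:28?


32/28 = 1.1429
21/28 = 0.7500
1.1429 > 0.7500, so 32:28 is greater
= 32:28

32:28


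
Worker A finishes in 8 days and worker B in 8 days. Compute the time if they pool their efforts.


Rate of A = 1/8 per day
Rate of B = 1/8 per day
Combined rate = 1/8 + 1/8 = 16/64 = 0.2500 per day
Days = 1 / combined rate = 64/16
= 4.00 days

4.00 days


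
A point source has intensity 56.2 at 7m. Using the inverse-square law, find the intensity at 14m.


I₁d₁² = I₂d₂²
I₂ = I₁ × (d₁/d₂)²
= 56.2 × (7/14)²
= 56.2 × 49/196
= 2753.8/196
= 14.0500

14.0500


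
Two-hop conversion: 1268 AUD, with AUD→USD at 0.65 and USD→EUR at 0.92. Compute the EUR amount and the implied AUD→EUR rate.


Step 1: 1268 AUD × 0.65 = 824.20 USD
Step 2: 824.20 USD × 0.92 = 758.26 EUR
Implied rate AUD→EUR = 0.65 × 0.92 = 0.5980
= 758.26 EUR; implied rate 0.5980 EUR/AUD

758.26 EUR; implied rate 0.5980 EUR/AUD


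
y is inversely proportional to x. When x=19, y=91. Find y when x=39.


Inverse proportion: x × y = constant
k = 19 × 91 = 1729
y₂ = k / 39 = 1729 / 39
= 44.33

44.33


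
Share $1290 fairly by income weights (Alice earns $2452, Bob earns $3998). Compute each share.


Total income = 2452 + 3998 = $6450
Alice: $1290 × 2452/6450 = $490.40
Bob: $1290 × 3998/6450 = $799.60
= Alice: $490.40, Bob: $799.60

Alice: $490.40, Bob: $799.60


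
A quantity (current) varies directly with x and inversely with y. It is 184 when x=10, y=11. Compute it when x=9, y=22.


z = k·x/y
Solve for k using the known point: k = z·y/x = 184×11/10 = 2024/10 = 202.4000
Now evaluate at x=9, y=22:
z = k × 9 / 22 = (2024 × 9) / (10 × 22) = 18216/220
= 82.8000

82.8000


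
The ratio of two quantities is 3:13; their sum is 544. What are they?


Let A = 3k, B = 13k.
3k + 13k = 544
16k = 544 → k = 544/16 = 34
A = 3×34 = 102, B = 13×34 = 442
= A = 102, B = 442

A = 102, B = 442


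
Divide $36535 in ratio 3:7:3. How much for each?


Total parts = 3 + 7 + 3 = 13
Part 1: 36535 × 3/13 = 8431.15
Part 2: 36535 × 7/13 = 19672.69
Part 3: 36535 × 3/13 = 8431.15
= Part 1: $8431.15, Part 2: $19672.69, Part 3: $8431.15

Part 1: $8431.15, Part 2: $19672.69, Part 3: $8431.15


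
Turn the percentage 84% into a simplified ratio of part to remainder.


84% means 84 parts out of 100; remainder = 16
Part : remainder = 84:16
GCD = 4
= 21:4

21:4


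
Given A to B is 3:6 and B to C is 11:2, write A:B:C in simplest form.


Match B: multiply A:B by 11 → 33:66
Multiply B:C by 6 → 66:12
Combined: 33:66:12
GCD = 3
= 11:22:4

11:22:4


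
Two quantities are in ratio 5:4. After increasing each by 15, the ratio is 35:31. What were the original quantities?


Let A = 5k, B = 4k.
(5k + 15) / (4k + 15) = 35/31
Cross-multiply: 31(5k + 15) = 35(4k + 15)
155k + 465 = 140k + 525
155k - 140k = 525 - 465
15k = 60
k = 60/15 = 4
A = 5×4 = 20, B = 4×4 = 16
= A = 20, B = 16

A = 20, B = 16


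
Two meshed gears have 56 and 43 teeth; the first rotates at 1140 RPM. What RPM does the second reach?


Gear ratio = 56:43 = 56:43
RPM_B = RPM_A × (teeth_A / teeth_B)
= 1140 × (56/43)
= 1484.7 RPM

1484.7 RPM


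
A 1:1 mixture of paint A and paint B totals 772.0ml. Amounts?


Total parts = 1 + 1 = 2
paint A: 772.0 × 1/2 = 386.0ml
paint B: 772.0 × 1/2 = 386.0ml
= 386.0ml and 386.0ml

386.0ml and 386.0ml


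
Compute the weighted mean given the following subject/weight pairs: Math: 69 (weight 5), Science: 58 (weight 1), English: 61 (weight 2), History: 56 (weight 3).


Numerator = 69×5 + 58×1 + 61×2 + 56×3
= 345 + 58 + 122 + 168
= 693
Total weight = 11
Weighted avg = 693/11
= 63.00

63.00


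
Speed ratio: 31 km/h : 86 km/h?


Ratio = 31:86
GCD = 1
Simplified = 31:86
Time ratio (same distance) = 86:31
Speed ratio = 31:86

31:86


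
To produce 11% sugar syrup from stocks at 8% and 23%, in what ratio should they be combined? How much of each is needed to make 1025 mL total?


Let x parts of 8% mix with y parts of 23%.
8x + 23y = 11(x + y)
8x + 23y = 11x + 11y
x(8 - 11) = y(11 - 23)
x/y = (23 - 11)/(11 - 8) = 12/3
Simplify: 4:1
Total parts = 5; one part = 1025/5 = 205.00 mL
8% solution: 4×205.00 = 820.00 mL
23% solution: 1×205.00 = 205.00 mL
= ratio 4:1; 820.00 mL and 205.00 mL

ratio 4:1; 820.00 mL and 205.00 mL


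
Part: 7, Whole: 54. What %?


Percentage = (part / whole) × 100
= (7 / 54) × 100
≈ 12.96%

12.96%


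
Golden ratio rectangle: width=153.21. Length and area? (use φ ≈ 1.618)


φ = (1 + √5) / 2 ≈ 1.618
Length = width × φ = 153.21 × 1.618 = 247.89378
≈ 247.89
Area = width × length = 153.21 × 247.89378 = 37979.8060338 ≈ 37979.81
= Length: 247.89, Area: 37979.81

Length: 247.89, Area: 37979.81


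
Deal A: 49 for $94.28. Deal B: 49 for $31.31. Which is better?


Deal A: $94.28/49 = $1.9241/unit
Deal B: $31.31/49 = $0.6390/unit
B is cheaper per unit
= Deal B

Deal B


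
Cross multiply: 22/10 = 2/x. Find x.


Cross multiply: 22 × x = 10 × 2
22x = 20
x = 20 / 22
= 0.91

0.91


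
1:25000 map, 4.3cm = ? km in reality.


Real distance = map distance × scale
= 4.3cm × 25000
= 107500 cm = 1075.0 m
= 1.075 km

1.075 km


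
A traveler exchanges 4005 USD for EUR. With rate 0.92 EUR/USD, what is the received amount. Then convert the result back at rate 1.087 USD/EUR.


Amount × rate = 4005 × 0.92 = 3684.60 EUR
Round-trip: 3684.60 × 1.087 = 4005.16 USD
= 3684.60 EUR, then 4005.16 USD

3684.60 EUR, then 4005.16 USD


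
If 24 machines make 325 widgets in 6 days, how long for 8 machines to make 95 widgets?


Days ∝ work / workers, so d₂ = d₁ × (m₁/m₂) × (w₂/w₁)
Workers factor (inverse): 24/8 = 3.0000
Work factor (direct): 95/325 ≈ 0.2923
d₂ = 6 × 24/8 × 95/325 = (6 × 24 × 95) / (8 × 325) = 13680/2600
≈ 5.26 days

5.26 days


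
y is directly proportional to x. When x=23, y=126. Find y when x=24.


Direct proportion: y/x = constant
k = 126/23 ≈ 5.4783
y₂ = k × 24 = 126 × 24 / 23 = 3024/23
≈ 131.48

131.48


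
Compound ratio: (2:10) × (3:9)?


Compound ratio = (2×3) : (10×9)
= 6:90
GCD = 6
= 1:15

1:15


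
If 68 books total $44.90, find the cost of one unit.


Unit rate = total / quantity
= 44.90 / 68
= $0.66 per unit

$0.66 per unit


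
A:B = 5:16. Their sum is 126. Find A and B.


Let A = 5k, B = 16k.
5k + 16k = 126
21k = 126 → k = 126/21 = 6
A = 5×6 = 30, B = 16×6 = 96
= A = 30, B = 96

A = 30, B = 96


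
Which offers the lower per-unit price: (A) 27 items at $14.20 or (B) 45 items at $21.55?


Deal A: $14.20/27 = $0.5259/unit
Deal B: $21.55/45 = $0.4789/unit
B is cheaper per unit
= Deal B

Deal B


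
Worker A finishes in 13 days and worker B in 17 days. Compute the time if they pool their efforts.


Rate of A = 1/13 per day
Rate of B = 1/17 per day
Combined rate = 1/13 + 1/17 = 30/221 ≈ 0.1357 per day
Days = 1 / combined rate = 221/30
≈ 7.37 days

7.37 days


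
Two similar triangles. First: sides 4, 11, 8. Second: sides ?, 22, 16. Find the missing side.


Scale factor = 22/11 = 2
Missing side = 4 × 2
= 8.0

8.0


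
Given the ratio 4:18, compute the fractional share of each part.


Total parts = 4 + 18 = 22
First part: 4/22 = 2/11
Second part: 18/22 = 9/11
= 2/11 and 9/11

2/11 and 9/11


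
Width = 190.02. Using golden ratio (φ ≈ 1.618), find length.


φ = (1 + √5) / 2 ≈ 1.618
Length = width × φ = 190.02 × 1.618 = 307.45236
≈ 307.45

307.45


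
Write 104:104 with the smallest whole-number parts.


GCD(104, 104) = 104
104/104 : 104/104
= 1:1

1:1


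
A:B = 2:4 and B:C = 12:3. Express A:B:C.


Match B: multiply A:B by 12 → 24:48
Multiply B:C by 4 → 48:12
Combined: 24:48:12
GCD = 12
= 2:4:1

2:4:1


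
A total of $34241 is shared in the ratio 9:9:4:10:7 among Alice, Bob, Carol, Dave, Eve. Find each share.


Total parts = 9 + 9 + 4 + 10 + 7 = 39
Alice: 34241 × 9/39 = 7901.77
Bob: 34241 × 9/39 = 7901.77
Carol: 34241 × 4/39 = 3511.90
Dave: 34241 × 10/39 = 8779.74
Eve: 34241 × 7/39 = 6145.82
= Alice: $7901.77, Bob: $7901.77, Carol: $3511.90, Dave: $8779.74, Eve: $6145.82

Alice: $7901.77, Bob: $7901.77, Carol: $3511.90, Dave: $8779.74, Eve: $6145.82


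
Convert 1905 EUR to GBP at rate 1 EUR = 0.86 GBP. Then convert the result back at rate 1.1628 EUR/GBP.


Amount × rate = 1905 × 0.86 = 1638.30 GBP
Round-trip: 1638.30 × 1.1628 = 1905.02 EUR
= 1638.30 GBP, then 1905.02 EUR

1638.30 GBP, then 1905.02 EUR


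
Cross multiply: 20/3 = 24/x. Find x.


Cross multiply: 20 × x = 3 × 24
20x = 72
x = 72 / 20
= 3.60

3.60


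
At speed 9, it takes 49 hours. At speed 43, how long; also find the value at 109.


Inverse proportion: x × y = constant
k = 9 × 49 = 441
At x=43: k/43 = 10.26
At x=109: k/109 = 4.05
= 10.26 and 4.05

10.26 and 4.05


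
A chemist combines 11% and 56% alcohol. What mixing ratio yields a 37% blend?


Let x parts of 11% mix with y parts of 56%.
11x + 56y = 37(x + y)
11x + 56y = 37x + 37y
x(11 - 37) = y(37 - 56)
x/y = (56 - 37)/(37 - 11) = 19/26
Simplify: 19:26
= 19:26

19:26


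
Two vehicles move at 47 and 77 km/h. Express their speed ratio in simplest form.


Ratio = 47:77
GCD = 1
Simplified = 47:77
Time ratio (same distance) = 77:47
Speed ratio = 47:77

47:77


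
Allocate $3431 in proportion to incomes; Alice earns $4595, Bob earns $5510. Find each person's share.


Total income = 4595 + 5510 = $10105
Alice: $3431 × 4595/10105 = $1560.16
Bob: $3431 × 5510/10105 = $1870.84
= Alice: $1560.16, Bob: $1870.84

Alice: $1560.16, Bob: $1870.84


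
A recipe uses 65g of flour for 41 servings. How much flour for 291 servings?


Direct proportion: y/x = constant
k = 65/41 ≈ 1.5854
y₂ = k × 291 = 65 × 291 / 41 = 18915/41
≈ 461.34

461.34


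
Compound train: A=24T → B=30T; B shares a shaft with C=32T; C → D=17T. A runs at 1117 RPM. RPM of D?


Stage 1: RPM_B = RPM_A × t_A/t_B = 1117 × 24/30 = 26808/30 = 893.60
B and C share a shaft → RPM_C = RPM_B
Stage 2: RPM_D = RPM_C × t_C/t_D = RPM_A × (t_A×t_C)/(t_B×t_D)
Overall ratio = (24×32)/(30×17) = 768/510
RPM_D = 1117 × 768/510 = 857856/510
≈ 1682.07 RPM

1682.07 RPM


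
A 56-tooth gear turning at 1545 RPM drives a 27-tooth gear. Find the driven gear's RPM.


Gear ratio = 56:27 = 56:27
RPM_B = RPM_A × (teeth_A / teeth_B)
= 1545 × (56/27)
= 3204.4 RPM

3204.4 RPM


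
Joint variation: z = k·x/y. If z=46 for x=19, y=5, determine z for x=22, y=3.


z = k·x/y
Solve for k using the known point: k = z·y/x = 46×5/19 = 230/19 ≈ 12.1053
Now evaluate at x=22, y=3:
z = k × 22 / 3 = (230 × 22) / (19 × 3) = 5060/57
≈ 88.7719

88.7719


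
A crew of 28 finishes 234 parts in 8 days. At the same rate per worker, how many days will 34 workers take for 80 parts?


Days ∝ work / workers, so d₂ = d₁ × (m₁/m₂) × (w₂/w₁)
Workers factor (inverse): 28/34 ≈ 0.8235
Work factor (direct): 80/234 ≈ 0.3419
d₂ = 8 × 28/34 × 80/234 = (8 × 28 × 80) / (34 × 234) = 17920/7956
≈ 2.25 days

2.25 days


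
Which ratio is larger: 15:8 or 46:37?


15/8 = 1.8750
46/37 = 1.2432
1.8750 > 1.2432, so 15:8 is greater
= 15:8

15:8


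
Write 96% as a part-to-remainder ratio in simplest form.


96% means 96 parts out of 100; remainder = 4
Part : remainder = 96:4
GCD = 4
= 24:1

24:1


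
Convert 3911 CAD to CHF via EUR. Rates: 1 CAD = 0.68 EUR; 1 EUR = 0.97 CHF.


Step 1: 3911 CAD × 0.68 = 2659.48 EUR
Step 2: 2659.48 EUR × 0.97 = 2579.70 CHF
Implied rate CAD→CHF = 0.68 × 0.97 = 0.6596
= 2579.70 CHF

2579.70 CHF


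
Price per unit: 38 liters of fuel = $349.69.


Unit rate = total / quantity
= 349.69 / 38
= $9.20 per unit

$9.20 per unit


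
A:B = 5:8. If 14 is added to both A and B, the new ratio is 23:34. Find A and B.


Let A = 5k, B = 8k.
(5k + 14) / (8k + 14) = 23/34
Cross-multiply: 34(5k + 14) = 23(8k + 14)
170k + 476 = 184k + 322
170k - 184k = 322 - 476
-14k = -154
k = -154/-14 = 11
A = 5×11 = 55, B = 8×11 = 88
= A = 55, B = 88

A = 55, B = 88


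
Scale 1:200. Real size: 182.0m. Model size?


Model size = real / scale
= 182.0 / 200
= 0.9100 m

0.9100 m


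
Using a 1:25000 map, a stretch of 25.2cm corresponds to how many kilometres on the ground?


Real distance = map distance × scale
= 25.2cm × 25000
= 630000 cm = 6300.0 m
= 6.300 km

6.300 km


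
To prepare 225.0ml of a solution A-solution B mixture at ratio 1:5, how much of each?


Total parts = 1 + 5 = 6
solution A: 225.0 × 1/6 = 37.5ml
solution B: 225.0 × 5/6 = 187.5ml
= 37.5ml and 187.5ml

37.5ml and 187.5ml


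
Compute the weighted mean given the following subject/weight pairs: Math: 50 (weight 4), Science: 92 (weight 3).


Numerator = 50×4 + 92×3
= 200 + 276
= 476
Total weight = 7
Weighted avg = 476/7
= 68.00

68.00


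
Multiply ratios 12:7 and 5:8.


Compound ratio = (12×5) : (7×8)
= 60:56
GCD = 4
= 15:14

15:14


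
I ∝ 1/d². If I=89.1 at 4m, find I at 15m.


I₁d₁² = I₂d₂²
I₂ = I₁ × (d₁/d₂)²
= 89.1 × (4/15)²
= 89.1 × 16/225
= 1425.6/225
= 6.3360

6.3360


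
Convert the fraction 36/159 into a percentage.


Percentage = (part / whole) × 100
= (36 / 159) × 100
≈ 22.64%

22.64%


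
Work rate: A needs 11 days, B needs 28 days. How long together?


Rate of A = 1/11 per day
Rate of B = 1/28 per day
Combined rate = 1/11 + 1/28 = 39/308 ≈ 0.1266 per day
Days = 1 / combined rate = 308/39
≈ 7.90 days

7.90 days


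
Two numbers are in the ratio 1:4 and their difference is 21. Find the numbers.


Let A = 1k, B = 4k.
4k - 1k = 21
3k = 21 → k = 21/3 = 7
A = 1×7 = 7, B = 4×7 = 28
= A = 7, B = 28

A = 7, B = 28


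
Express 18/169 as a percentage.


Percentage = (part / whole) × 100
= (18 / 169) × 100
≈ 10.65%

10.65%


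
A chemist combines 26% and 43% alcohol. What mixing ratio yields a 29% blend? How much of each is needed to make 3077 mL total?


Let x parts of 26% mix with y parts of 43%.
26x + 43y = 29(x + y)
26x + 43y = 29x + 29y
x(26 - 29) = y(29 - 43)
x/y = (43 - 29)/(29 - 26) = 14/3
Simplify: 14:3
Total parts = 17; one part = 3077/17 = 181.00 mL
26% solution: 14×181.00 = 2534.00 mL
43% solution: 3×181.00 = 543.00 mL
= ratio 14:3; 2534.00 mL and 543.00 mL

ratio 14:3; 2534.00 mL and 543.00 mL


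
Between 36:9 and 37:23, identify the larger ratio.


36/9 = 4.0000
37/23 = 1.6087
4.0000 > 1.6087, so 36:9 is greater
= 36:9

36:9


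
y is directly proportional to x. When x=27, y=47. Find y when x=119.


Direct proportion: y/x = constant
k = 47/27 ≈ 1.7407
y₂ = k × 119 = 47 × 119 / 27 = 5593/27
≈ 207.15

207.15


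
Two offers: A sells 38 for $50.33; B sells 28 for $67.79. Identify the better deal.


Deal A: $50.33/38 = $1.3245/unit
Deal B: $67.79/28 = $2.4211/unit
A is cheaper per unit
= Deal A

Deal A


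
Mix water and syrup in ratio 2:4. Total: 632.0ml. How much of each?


Total parts = 2 + 4 = 6
water: 632.0 × 2/6 = 210.7ml
syrup: 632.0 × 4/6 = 421.3ml
= 210.7ml and 421.3ml

210.7ml and 421.3ml


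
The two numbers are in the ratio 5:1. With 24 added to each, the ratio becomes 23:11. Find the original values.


Let A = 5k, B = 1k.
(5k + 24) / (1k + 24) = 23/11
Cross-multiply: 11(5k + 24) = 23(1k + 24)
55k + 264 = 23k + 552
55k - 23k = 552 - 264
32k = 288
k = 288/32 = 9
A = 5×9 = 45, B = 1×9 = 9
= A = 45, B = 9

A = 45, B = 9


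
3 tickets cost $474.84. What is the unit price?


Unit rate = total / quantity
= 474.84 / 3
= $158.28 per unit

$158.28 per unit


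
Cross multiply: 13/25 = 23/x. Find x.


Cross multiply: 13 × x = 25 × 23
13x = 575
x = 575 / 13
= 44.23

44.23


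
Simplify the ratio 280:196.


GCD(280, 196) = 28
280/28 : 196/28
= 10:7

10:7


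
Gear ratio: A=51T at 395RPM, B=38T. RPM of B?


Gear ratio = 51:38 = 51:38
RPM_B = RPM_A × (teeth_A / teeth_B)
= 395 × (51/38)
= 530.1 RPM

530.1 RPM


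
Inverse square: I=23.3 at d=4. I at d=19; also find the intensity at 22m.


I₁d₁² = I₂d₂²
I at 19m = 23.3 × (4/19)² = 23.3 × 16/361 = 372.8/361 ≈ 1.0327
I at 22m = 23.3 × (4/22)² = 23.3 × 16/484 = 372.8/484 ≈ 0.7702
= 1.0327 and 0.7702

1.0327 and 0.7702


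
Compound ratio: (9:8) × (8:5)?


Compound ratio = (9×8) : (8×5)
= 72:40
GCD = 8
= 9:5

9:5


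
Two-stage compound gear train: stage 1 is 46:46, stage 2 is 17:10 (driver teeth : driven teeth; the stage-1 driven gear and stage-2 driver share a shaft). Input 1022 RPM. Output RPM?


Stage 1: RPM_B = RPM_A × t_A/t_B = 1022 × 46/46 = 47012/46 = 1022.00
B and C share a shaft → RPM_C = RPM_B
Stage 2: RPM_D = RPM_C × t_C/t_D = RPM_A × (t_A×t_C)/(t_B×t_D)
Overall ratio = (46×17)/(46×10) = 782/460
RPM_D = 1022 × 782/460 = 799204/460
= 1737.40 RPM

1737.40 RPM


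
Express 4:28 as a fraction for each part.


Total parts = 4 + 28 = 32
First part: 4/32 = 1/8
Second part: 28/32 = 7/8
= 1/8 and 7/8

1/8 and 7/8


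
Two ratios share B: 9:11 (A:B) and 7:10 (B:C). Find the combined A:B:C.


Match B: multiply A:B by 7 → 63:77
Multiply B:C by 11 → 77:110
Combined: 63:77:110
GCD = 1
= 63:77:110

63:77:110


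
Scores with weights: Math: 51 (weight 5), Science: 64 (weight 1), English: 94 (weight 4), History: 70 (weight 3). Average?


Numerator = 51×5 + 64×1 + 94×4 + 70×3
= 255 + 64 + 376 + 210
= 905
Total weight = 13
Weighted avg = 905/13
= 69.62

69.62


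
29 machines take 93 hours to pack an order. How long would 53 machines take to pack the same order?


Inverse proportion: x × y = constant
k = 29 × 93 = 2697
y₂ = k / 53 = 2697 / 53
= 50.89

50.89


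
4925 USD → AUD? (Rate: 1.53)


Amount × rate = 4925 × 1.53
= 7535.25 AUD

7535.25 AUD


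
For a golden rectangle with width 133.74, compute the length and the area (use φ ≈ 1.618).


φ = (1 + √5) / 2 ≈ 1.618
Length = width × φ = 133.74 × 1.618 = 216.39132
≈ 216.39
Area = width × length = 133.74 × 216.39132 = 28940.1751368 ≈ 28940.18
= Length: 216.39, Area: 28940.18

Length: 216.39, Area: 28940.18


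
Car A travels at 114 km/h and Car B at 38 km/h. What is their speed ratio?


Ratio = 114:38
GCD = 38
Simplified = 3:1
Time ratio (same distance) = 1:3
Speed ratio = 3:1

3:1


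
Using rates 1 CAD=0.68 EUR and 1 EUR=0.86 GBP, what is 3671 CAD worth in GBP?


Step 1: 3671 CAD × 0.68 = 2496.28 EUR
Step 2: 2496.28 EUR × 0.86 = 2146.80 GBP
Implied rate CAD→GBP = 0.68 × 0.86 = 0.5848
= 2146.80 GBP

2146.80 GBP


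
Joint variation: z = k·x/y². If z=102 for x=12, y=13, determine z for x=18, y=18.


z = k·x/y²
Solve for k using the known point: k = z·y²/x = 102×169/12 = 17238/12 = 1436.5000
Now evaluate at x=18, y=18:
z = k × 18 / 324 = (17238 × 18) / (12 × 324) = 310284/3888
≈ 79.8056

79.8056


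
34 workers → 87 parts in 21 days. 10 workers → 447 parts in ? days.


Days ∝ work / workers, so d₂ = d₁ × (m₁/m₂) × (w₂/w₁)
Workers factor (inverse): 34/10 = 3.4000
Work factor (direct): 447/87 ≈ 5.1379
d₂ = 21 × 34/10 × 447/87 = (21 × 34 × 447) / (10 × 87) = 319158/870
≈ 366.85 days

366.85 days


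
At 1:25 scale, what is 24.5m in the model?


Model size = real / scale
= 24.5 / 25
= 0.9800 m

0.9800 m


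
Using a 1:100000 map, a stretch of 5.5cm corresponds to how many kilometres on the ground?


Real distance = map distance × scale
= 5.5cm × 100000
= 550000 cm = 5500.0 m
= 5.500 km

5.500 km


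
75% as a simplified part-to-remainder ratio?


75% means 75 parts out of 100; remainder = 25
Part : remainder = 75:25
GCD = 25
= 3:1

3:1


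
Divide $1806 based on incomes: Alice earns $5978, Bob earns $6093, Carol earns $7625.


Total income = 5978 + 6093 + 7625 = $19696
Alice: $1806 × 5978/19696 = $548.15
Bob: $1806 × 6093/19696 = $558.69
Carol: $1806 × 7625/19696 = $699.16
= Alice: $548.15, Bob: $558.69, Carol: $699.16

Alice: $548.15, Bob: $558.69, Carol: $699.16


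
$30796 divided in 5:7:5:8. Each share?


Total parts = 5 + 7 + 5 + 8 = 25
Part 1: 30796 × 5/25 = 6159.20
Part 2: 30796 × 7/25 = 8622.88
Part 3: 30796 × 5/25 = 6159.20
Part 4: 30796 × 8/25 = 9854.72
= Part 1: $6159.20, Part 2: $8622.88, Part 3: $6159.20, Part 4: $9854.72

Part 1: $6159.20, Part 2: $8622.88, Part 3: $6159.20, Part 4: $9854.72


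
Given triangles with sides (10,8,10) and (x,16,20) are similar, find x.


Scale factor = 16/8 = 2
Missing side = 10 × 2
= 20.0

20.0


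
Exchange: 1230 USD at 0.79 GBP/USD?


Amount × rate = 1230 × 0.79
= 971.70 GBP

971.70 GBP


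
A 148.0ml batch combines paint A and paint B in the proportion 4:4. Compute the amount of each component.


Total parts = 4 + 4 = 8
paint A: 148.0 × 4/8 = 74.0ml
paint B: 148.0 × 4/8 = 74.0ml
= 74.0ml and 74.0ml

74.0ml and 74.0ml


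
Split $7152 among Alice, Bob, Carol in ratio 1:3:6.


Total parts = 1 + 3 + 6 = 10
Alice: 7152 × 1/10 = 715.20
Bob: 7152 × 3/10 = 2145.60
Carol: 7152 × 6/10 = 4291.20
= Alice: $715.20, Bob: $2145.60, Carol: $4291.20

Alice: $715.20, Bob: $2145.60, Carol: $4291.20


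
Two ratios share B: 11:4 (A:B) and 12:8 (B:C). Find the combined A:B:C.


Match B: multiply A:B by 12 → 132:48
Multiply B:C by 4 → 48:32
Combined: 132:48:32
GCD = 4
= 33:12:8

33:12:8


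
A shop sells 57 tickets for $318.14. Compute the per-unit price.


Unit rate = total / quantity
= 318.14 / 57
= $5.58 per unit

$5.58 per unit


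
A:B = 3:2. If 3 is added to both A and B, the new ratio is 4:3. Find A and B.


Let A = 3k, B = 2k.
(3k + 3) / (2k + 3) = 4/3
Cross-multiply: 3(3k + 3) = 4(2k + 3)
9k + 9 = 8k + 12
9k - 8k = 12 - 9
1k = 3
k = 3/1 = 3
A = 3×3 = 9, B = 2×3 = 6
= A = 9, B = 6

A = 9, B = 6


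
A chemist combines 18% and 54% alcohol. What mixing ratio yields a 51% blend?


Let x parts of 18% mix with y parts of 54%.
18x + 54y = 51(x + y)
18x + 54y = 51x + 51y
x(18 - 51) = y(51 - 54)
x/y = (54 - 51)/(51 - 18) = 3/33
Simplify: 1:11
= 1:11

1:11


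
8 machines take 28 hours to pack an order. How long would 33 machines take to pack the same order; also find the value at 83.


Inverse proportion: x × y = constant
k = 8 × 28 = 224
At x=33: k/33 = 6.79
At x=83: k/83 = 2.70
= 6.79 and 2.70

6.79 and 2.70


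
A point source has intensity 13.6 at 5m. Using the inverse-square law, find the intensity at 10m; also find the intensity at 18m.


I₁d₁² = I₂d₂²
I at 10m = 13.6 × (5/10)² = 13.6 × 25/100 = 340/100 = 3.4000
I at 18m = 13.6 × (5/18)² = 13.6 × 25/324 = 340/324 ≈ 1.0494
= 3.4000 and 1.0494

3.4000 and 1.0494


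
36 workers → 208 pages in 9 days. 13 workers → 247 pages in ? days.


Days ∝ work / workers, so d₂ = d₁ × (m₁/m₂) × (w₂/w₁)
Workers factor (inverse): 36/13 ≈ 2.7692
Work factor (direct): 247/208 = 1.1875
d₂ = 9 × 36/13 × 247/208 = (9 × 36 × 247) / (13 × 208) = 80028/2704
≈ 29.60 days

29.60 days


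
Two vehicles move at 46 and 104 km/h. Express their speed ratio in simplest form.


Ratio = 46:104
GCD = 2
Simplified = 23:52
Time ratio (same distance) = 52:23
Speed ratio = 23:52

23:52


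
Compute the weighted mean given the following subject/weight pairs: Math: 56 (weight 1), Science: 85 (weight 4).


Numerator = 56×1 + 85×4
= 56 + 340
= 396
Total weight = 5
Weighted avg = 396/5
= 79.20

79.20


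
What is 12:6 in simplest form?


GCD(12, 6) = 6
12/6 : 6/6
= 2:1

2:1


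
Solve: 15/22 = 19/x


Cross multiply: 15 × x = 22 × 19
15x = 418
x = 418 / 15
= 27.87

27.87


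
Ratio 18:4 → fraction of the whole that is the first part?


Total parts = 18 + 4 = 22
First part: 18/22 = 9/11
= 9/11

9/11


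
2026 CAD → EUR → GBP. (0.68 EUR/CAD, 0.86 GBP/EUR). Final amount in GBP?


Step 1: 2026 CAD × 0.68 = 1377.68 EUR
Step 2: 1377.68 EUR × 0.86 = 1184.80 GBP
Implied rate CAD→GBP = 0.68 × 0.86 = 0.5848
= 1184.80 GBP

1184.80 GBP


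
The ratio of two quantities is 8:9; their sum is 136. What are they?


Let A = 8k, B = 9k.
8k + 9k = 136
17k = 136 → k = 136/17 = 8
A = 8×8 = 64, B = 9×8 = 72
= A = 64, B = 72

A = 64, B = 72


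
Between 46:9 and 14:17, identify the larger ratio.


46/9 = 5.1111
14/17 = 0.8235
5.1111 > 0.8235, so 46:9 is greater
= 46:9

46:9


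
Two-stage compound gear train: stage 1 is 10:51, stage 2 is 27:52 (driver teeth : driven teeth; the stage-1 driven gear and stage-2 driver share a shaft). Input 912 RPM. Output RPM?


Stage 1: RPM_B = RPM_A × t_A/t_B = 912 × 10/51 = 9120/51 ≈ 178.82
B and C share a shaft → RPM_C = RPM_B
Stage 2: RPM_D = RPM_C × t_C/t_D = RPM_A × (t_A×t_C)/(t_B×t_D)
Overall ratio = (10×27)/(51×52) = 270/2652
RPM_D = 912 × 270/2652 = 246240/2652
≈ 92.85 RPM

92.85 RPM


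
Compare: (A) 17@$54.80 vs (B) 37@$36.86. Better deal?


Deal A: $54.80/17 = $3.2235/unit
Deal B: $36.86/37 = $0.9962/unit
B is cheaper per unit
= Deal B

Deal B


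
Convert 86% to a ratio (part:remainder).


86% means 86 parts out of 100; remainder = 14
Part : remainder = 86:14
GCD = 2
= 43:7

43:7


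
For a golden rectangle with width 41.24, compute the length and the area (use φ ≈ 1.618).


φ = (1 + √5) / 2 ≈ 1.618
Length = width × φ = 41.24 × 1.618 = 66.72632
≈ 66.73
Area = width × length = 41.24 × 66.72632 = 2751.7934368 ≈ 2751.79
= Length: 66.73, Area: 2751.79

Length: 66.73, Area: 2751.79


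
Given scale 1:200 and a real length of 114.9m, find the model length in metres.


Model size = real / scale
= 114.9 / 200
= 0.5745 m

0.5745 m


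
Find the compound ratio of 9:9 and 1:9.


Compound ratio = (9×1) : (9×9)
= 9:81
GCD = 9
= 1:9

1:9


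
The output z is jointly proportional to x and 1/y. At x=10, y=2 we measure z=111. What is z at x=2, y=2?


z = k·x/y
Solve for k using the known point: k = z·y/x = 111×2/10 = 222/10 = 22.2000
Now evaluate at x=2, y=2:
z = k × 2 / 2 = (222 × 2) / (10 × 2) = 444/20
= 22.2000

22.2000


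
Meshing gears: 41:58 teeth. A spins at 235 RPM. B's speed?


Gear ratio = 41:58 = 41:58
RPM_B = RPM_A × (teeth_A / teeth_B)
= 235 × (41/58)
= 166.1 RPM

166.1 RPM


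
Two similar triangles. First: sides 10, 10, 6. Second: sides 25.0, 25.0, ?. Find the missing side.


Scale factor = 25.0/10 = 2.5
Missing side = 6 × 2.5
= 15.0

15.0


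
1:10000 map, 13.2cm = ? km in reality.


Real distance = map distance × scale
= 13.2cm × 10000
= 132000 cm = 1320.0 m
= 1.320 km

1.320 km


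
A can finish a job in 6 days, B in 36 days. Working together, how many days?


Rate of A = 1/6 per day
Rate of B = 1/36 per day
Combined rate = 1/6 + 1/36 = 42/216 ≈ 0.1944 per day
Days = 1 / combined rate = 216/42
≈ 5.14 days

5.14 days


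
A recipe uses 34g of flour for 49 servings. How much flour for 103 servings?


Direct proportion: y/x = constant
k = 34/49 ≈ 0.6939
y₂ = k × 103 = 34 × 103 / 49 = 3502/49
≈ 71.47

71.47


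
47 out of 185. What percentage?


Percentage = (part / whole) × 100
= (47 / 185) × 100
≈ 25.41%

25.41%


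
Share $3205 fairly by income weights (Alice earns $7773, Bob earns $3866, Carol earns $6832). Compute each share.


Total income = 7773 + 3866 + 6832 = $18471
Alice: $3205 × 7773/18471 = $1348.73
Bob: $3205 × 3866/18471 = $670.81
Carol: $3205 × 6832/18471 = $1185.46
= Alice: $1348.73, Bob: $670.81, Carol: $1185.46

Alice: $1348.73, Bob: $670.81, Carol: $1185.46


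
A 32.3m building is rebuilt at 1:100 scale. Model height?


Model size = real / scale
= 32.3 / 100
= 0.3230 m

0.3230 m


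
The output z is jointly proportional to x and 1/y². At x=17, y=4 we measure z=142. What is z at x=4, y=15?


z = k·x/y²
Solve for k using the known point: k = z·y²/x = 142×16/17 = 2272/17 ≈ 133.6471
Now evaluate at x=4, y=15:
z = k × 4 / 225 = (2272 × 4) / (17 × 225) = 9088/3825
≈ 2.3759

2.3759


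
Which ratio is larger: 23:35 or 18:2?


23/35 = 0.6571
18/2 = 9.0000
0.6571 < 9.0000, so 23:35 is less
= 18:2

18:2


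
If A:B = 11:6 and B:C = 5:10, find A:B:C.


Match B: multiply A:B by 5 → 55:30
Multiply B:C by 6 → 30:60
Combined: 55:30:60
GCD = 5
= 11:6:12

11:6:12


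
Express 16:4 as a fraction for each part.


Total parts = 16 + 4 = 20
First part: 16/20 = 4/5
Second part: 4/20 = 1/5
= 4/5 and 1/5

4/5 and 1/5


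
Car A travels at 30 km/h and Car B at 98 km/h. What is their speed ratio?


Ratio = 30:98
GCD = 2
Simplified = 15:49
Time ratio (same distance) = 49:15
Speed ratio = 15:49

15:49


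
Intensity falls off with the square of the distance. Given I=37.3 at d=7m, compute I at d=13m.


I₁d₁² = I₂d₂²
I₂ = I₁ × (d₁/d₂)²
= 37.3 × (7/13)²
= 37.3 × 49/169
= 1827.7/169
≈ 10.8148

10.8148


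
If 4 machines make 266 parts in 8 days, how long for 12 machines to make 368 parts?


Days ∝ work / workers, so d₂ = d₁ × (m₁/m₂) × (w₂/w₁)
Workers factor (inverse): 4/12 ≈ 0.3333
Work factor (direct): 368/266 ≈ 1.3835
d₂ = 8 × 4/12 × 368/266 = (8 × 4 × 368) / (12 × 266) = 11776/3192
≈ 3.69 days

3.69 days


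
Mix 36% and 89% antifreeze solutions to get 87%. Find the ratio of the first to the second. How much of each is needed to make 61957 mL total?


Let x parts of 36% mix with y parts of 89%.
36x + 89y = 87(x + y)
36x + 89y = 87x + 87y
x(36 - 87) = y(87 - 89)
x/y = (89 - 87)/(87 - 36) = 2/51
Simplify: 2:51
Total parts = 53; one part = 61957/53 = 1169.00 mL
36% solution: 2×1169.00 = 2338.00 mL
89% solution: 51×1169.00 = 59619.00 mL
= ratio 2:51; 2338.00 mL and 59619.00 mL

ratio 2:51; 2338.00 mL and 59619.00 mL


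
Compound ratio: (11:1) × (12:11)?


Compound ratio = (11×12) : (1×11)
= 132:11
GCD = 11
= 12:1

12:1


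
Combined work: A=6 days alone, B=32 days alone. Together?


Rate of A = 1/6 per day
Rate of B = 1/32 per day
Combined rate = 1/6 + 1/32 = 38/192 ≈ 0.1979 per day
Days = 1 / combined rate = 192/38
≈ 5.05 days

5.05 days


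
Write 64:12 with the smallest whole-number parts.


GCD(64, 12) = 4
64/4 : 12/4
= 16:3

16:3


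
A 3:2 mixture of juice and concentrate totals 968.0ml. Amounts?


Total parts = 3 + 2 = 5
juice: 968.0 × 3/5 = 580.8ml
concentrate: 968.0 × 2/5 = 387.2ml
= 580.8ml and 387.2ml

580.8ml and 387.2ml


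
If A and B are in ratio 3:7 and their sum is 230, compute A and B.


Let A = 3k, B = 7k.
3k + 7k = 230
10k = 230 → k = 230/10 = 23
A = 3×23 = 69, B = 7×23 = 161
= A = 69, B = 161

A = 69, B = 161


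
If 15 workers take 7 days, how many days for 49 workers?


Inverse proportion: x × y = constant
k = 15 × 7 = 105
y₂ = k / 49 = 105 / 49
= 2.14

2.14


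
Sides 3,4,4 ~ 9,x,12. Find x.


Scale factor = 9/3 = 3
Missing side = 4 × 3
= 12.0

12.0


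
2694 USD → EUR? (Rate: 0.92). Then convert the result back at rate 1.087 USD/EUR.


Amount × rate = 2694 × 0.92 = 2478.48 EUR
Round-trip: 2478.48 × 1.087 = 2694.11 USD
= 2478.48 EUR, then 2694.11 USD

2478.48 EUR, then 2694.11 USD


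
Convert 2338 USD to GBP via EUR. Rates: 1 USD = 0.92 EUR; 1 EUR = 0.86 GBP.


Step 1: 2338 USD × 0.92 = 2150.96 EUR
Step 2: 2150.96 EUR × 0.86 = 1849.83 GBP
Implied rate USD→GBP = 0.92 × 0.86 = 0.7912
= 1849.83 GBP

1849.83 GBP


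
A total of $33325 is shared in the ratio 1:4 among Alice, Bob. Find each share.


Total parts = 1 + 4 = 5
Alice: 33325 × 1/5 = 6665.00
Bob: 33325 × 4/5 = 26660.00
= Alice: $6665.00, Bob: $26660.00

Alice: $6665.00, Bob: $26660.00


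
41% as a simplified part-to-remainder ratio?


41% means 41 parts out of 100; remainder = 59
Part : remainder = 41:59
GCD = 1
= 41:59

41:59


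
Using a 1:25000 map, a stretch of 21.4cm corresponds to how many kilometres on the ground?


Real distance = map distance × scale
= 21.4cm × 25000
= 535000 cm = 5350.0 m
= 5.350 km

5.350 km


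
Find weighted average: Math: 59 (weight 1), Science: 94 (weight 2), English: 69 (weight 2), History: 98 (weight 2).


Numerator = 59×1 + 94×2 + 69×2 + 98×2
= 59 + 188 + 138 + 196
= 581
Total weight = 7
Weighted avg = 581/7
= 83.00

83.00


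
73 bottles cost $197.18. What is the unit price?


Unit rate = total / quantity
= 197.18 / 73
= $2.70 per unit

$2.70 per unit


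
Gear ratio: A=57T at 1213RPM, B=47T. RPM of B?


Gear ratio = 57:47 = 57:47
RPM_B = RPM_A × (teeth_A / teeth_B)
= 1213 × (57/47)
= 1471.1 RPM

1471.1 RPM


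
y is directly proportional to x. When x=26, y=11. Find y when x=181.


Direct proportion: y/x = constant
k = 11/26 ≈ 0.4231
y₂ = k × 181 = 11 × 181 / 26 = 1991/26
≈ 76.58

76.58


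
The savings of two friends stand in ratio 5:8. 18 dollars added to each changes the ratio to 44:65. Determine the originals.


Let A = 5k, B = 8k.
(5k + 18) / (8k + 18) = 44/65
Cross-multiply: 65(5k + 18) = 44(8k + 18)
325k + 1170 = 352k + 792
325k - 352k = 792 - 1170
-27k = -378
k = -378/-27 = 14
A = 5×14 = 70, B = 8×14 = 112
= A = 70, B = 112

A = 70, B = 112


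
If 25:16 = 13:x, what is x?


Cross multiply: 25 × x = 16 × 13
25x = 208
x = 208 / 25
= 8.32

8.32


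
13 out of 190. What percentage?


Percentage = (part / whole) × 100
= (13 / 190) × 100
≈ 6.84%

6.84%


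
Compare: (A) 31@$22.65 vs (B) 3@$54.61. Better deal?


Deal A: $22.65/31 = $0.7306/unit
Deal B: $54.61/3 = $18.2033/unit
A is cheaper per unit
= Deal A

Deal A


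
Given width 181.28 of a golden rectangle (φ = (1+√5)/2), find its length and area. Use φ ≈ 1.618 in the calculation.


φ = (1 + √5) / 2 ≈ 1.618
Length = width × φ = 181.28 × 1.618 = 293.31104
≈ 293.31
Area = width × length = 181.28 × 293.31104 = 53171.4253312 ≈ 53171.43
= Length: 293.31, Area: 53171.43

Length: 293.31, Area: 53171.43


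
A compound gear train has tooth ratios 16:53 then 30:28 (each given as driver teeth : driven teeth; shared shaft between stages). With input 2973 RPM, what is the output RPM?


Stage 1: RPM_B = RPM_A × t_A/t_B = 2973 × 16/53 = 47568/53 ≈ 897.51
B and C share a shaft → RPM_C = RPM_B
Stage 2: RPM_D = RPM_C × t_C/t_D = RPM_A × (t_A×t_C)/(t_B×t_D)
Overall ratio = (16×30)/(53×28) = 480/1484
RPM_D = 2973 × 480/1484 = 1427040/1484
≈ 961.62 RPM

961.62 RPM


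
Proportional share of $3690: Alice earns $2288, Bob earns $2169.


Total income = 2288 + 2169 = $4457
Alice: $3690 × 2288/4457 = $1894.26
Bob: $3690 × 2169/4457 = $1795.74
= Alice: $1894.26, Bob: $1795.74

Alice: $1894.26, Bob: $1795.74


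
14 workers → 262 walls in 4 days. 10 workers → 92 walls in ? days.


Days ∝ work / workers, so d₂ = d₁ × (m₁/m₂) × (w₂/w₁)
Workers factor (inverse): 14/10 = 1.4000
Work factor (direct): 92/262 ≈ 0.3511
d₂ = 4 × 14/10 × 92/262 = (4 × 14 × 92) / (10 × 262) = 5152/2620
≈ 1.97 days

1.97 days


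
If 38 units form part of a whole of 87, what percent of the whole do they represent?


Percentage = (part / whole) × 100
= (38 / 87) × 100
≈ 43.68%

43.68%


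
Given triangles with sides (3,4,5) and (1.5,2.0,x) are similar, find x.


Scale factor = 1.5/3 = 0.5
Missing side = 5 × 0.5
= 2.5

2.5


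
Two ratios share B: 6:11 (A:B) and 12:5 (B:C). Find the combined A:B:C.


Match B: multiply A:B by 12 → 72:132
Multiply B:C by 11 → 132:55
Combined: 72:132:55
GCD = 1
= 72:132:55

72:132:55


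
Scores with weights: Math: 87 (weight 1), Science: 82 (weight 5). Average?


Numerator = 87×1 + 82×5
= 87 + 410
= 497
Total weight = 6
Weighted avg = 497/6
= 82.83

82.83


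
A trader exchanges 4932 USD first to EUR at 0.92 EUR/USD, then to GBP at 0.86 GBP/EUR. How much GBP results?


Step 1: 4932 USD × 0.92 = 4537.44 EUR
Step 2: 4537.44 EUR × 0.86 = 3902.20 GBP
Implied rate USD→GBP = 0.92 × 0.86 = 0.7912
= 3902.20 GBP

3902.20 GBP


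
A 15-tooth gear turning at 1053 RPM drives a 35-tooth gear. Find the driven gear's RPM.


Gear ratio = 15:35 = 3:7
RPM_B = RPM_A × (teeth_A / teeth_B)
= 1053 × (15/35)
= 451.3 RPM

451.3 RPM


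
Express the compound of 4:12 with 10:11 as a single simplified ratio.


Compound ratio = (4×10) : (12×11)
= 40:132
GCD = 4
= 10:33

10:33


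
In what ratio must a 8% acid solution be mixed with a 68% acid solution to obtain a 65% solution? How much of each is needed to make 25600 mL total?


Let x parts of 8% mix with y parts of 68%.
8x + 68y = 65(x + y)
8x + 68y = 65x + 65y
x(8 - 65) = y(65 - 68)
x/y = (68 - 65)/(65 - 8) = 3/57
Simplify: 1:19
Total parts = 20; one part = 25600/20 = 1280.00 mL
8% solution: 1×1280.00 = 1280.00 mL
68% solution: 19×1280.00 = 24320.00 mL
= ratio 1:19; 1280.00 mL and 24320.00 mL

ratio 1:19; 1280.00 mL and 24320.00 mL
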